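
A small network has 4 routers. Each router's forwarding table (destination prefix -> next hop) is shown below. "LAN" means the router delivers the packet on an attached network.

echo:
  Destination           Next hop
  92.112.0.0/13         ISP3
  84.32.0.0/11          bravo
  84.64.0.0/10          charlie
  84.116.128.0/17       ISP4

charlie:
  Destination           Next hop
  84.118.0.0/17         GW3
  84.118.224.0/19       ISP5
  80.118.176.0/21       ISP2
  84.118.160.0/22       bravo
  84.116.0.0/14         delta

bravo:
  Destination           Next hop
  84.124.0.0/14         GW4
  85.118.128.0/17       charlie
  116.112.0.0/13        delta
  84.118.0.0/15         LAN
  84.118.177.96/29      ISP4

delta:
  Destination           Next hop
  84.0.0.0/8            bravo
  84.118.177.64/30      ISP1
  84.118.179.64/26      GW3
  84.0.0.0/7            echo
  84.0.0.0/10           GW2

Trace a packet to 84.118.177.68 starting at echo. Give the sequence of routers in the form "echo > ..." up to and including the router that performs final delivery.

echo > charlie > delta > bravo

At echo: longest match for 84.118.177.68 is 84.64.0.0/10 -> charlie
At charlie: longest match for 84.118.177.68 is 84.116.0.0/14 -> delta
At delta: longest match for 84.118.177.68 is 84.0.0.0/8 -> bravo
At bravo: longest match for 84.118.177.68 is 84.118.0.0/15 -> LAN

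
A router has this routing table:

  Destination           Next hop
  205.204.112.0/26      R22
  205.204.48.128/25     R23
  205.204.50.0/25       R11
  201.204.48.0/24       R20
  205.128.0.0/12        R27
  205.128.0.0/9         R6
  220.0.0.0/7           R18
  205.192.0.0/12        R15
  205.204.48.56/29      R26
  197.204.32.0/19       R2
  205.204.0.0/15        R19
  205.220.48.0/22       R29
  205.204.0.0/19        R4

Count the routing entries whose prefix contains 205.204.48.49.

3

Prefixes containing 205.204.48.49:
  205.128.0.0/9 (205.128.0.0 - 205.255.255.255)
  205.192.0.0/12 (205.192.0.0 - 205.207.255.255)
  205.204.0.0/15 (205.204.0.0 - 205.205.255.255)
Total matching entries: 3.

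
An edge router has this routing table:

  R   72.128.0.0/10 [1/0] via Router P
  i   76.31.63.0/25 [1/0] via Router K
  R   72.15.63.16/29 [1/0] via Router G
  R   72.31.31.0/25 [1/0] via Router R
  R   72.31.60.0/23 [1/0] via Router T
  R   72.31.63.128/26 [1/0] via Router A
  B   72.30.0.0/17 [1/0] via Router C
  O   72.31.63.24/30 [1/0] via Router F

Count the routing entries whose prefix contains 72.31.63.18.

No listed prefix contains 72.31.63.18.
Total matching entries: 0.

0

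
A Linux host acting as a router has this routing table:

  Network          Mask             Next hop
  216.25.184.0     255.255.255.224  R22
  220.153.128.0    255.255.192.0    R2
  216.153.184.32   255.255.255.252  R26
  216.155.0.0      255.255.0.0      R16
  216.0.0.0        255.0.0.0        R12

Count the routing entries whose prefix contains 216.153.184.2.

1

Prefixes containing 216.153.184.2:
  216.0.0.0/8 (216.0.0.0 - 216.255.255.255)
Total matching entries: 1.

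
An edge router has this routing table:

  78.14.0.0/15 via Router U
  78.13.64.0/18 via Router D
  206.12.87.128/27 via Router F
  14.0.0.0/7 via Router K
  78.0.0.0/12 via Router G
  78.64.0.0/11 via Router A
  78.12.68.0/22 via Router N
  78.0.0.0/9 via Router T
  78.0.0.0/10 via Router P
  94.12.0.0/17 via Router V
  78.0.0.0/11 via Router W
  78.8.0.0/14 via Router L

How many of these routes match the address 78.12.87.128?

Prefixes containing 78.12.87.128:
  78.0.0.0/9 (78.0.0.0 - 78.127.255.255)
  78.0.0.0/10 (78.0.0.0 - 78.63.255.255)
  78.0.0.0/11 (78.0.0.0 - 78.31.255.255)
  78.0.0.0/12 (78.0.0.0 - 78.15.255.255)
Total matching entries: 4.

4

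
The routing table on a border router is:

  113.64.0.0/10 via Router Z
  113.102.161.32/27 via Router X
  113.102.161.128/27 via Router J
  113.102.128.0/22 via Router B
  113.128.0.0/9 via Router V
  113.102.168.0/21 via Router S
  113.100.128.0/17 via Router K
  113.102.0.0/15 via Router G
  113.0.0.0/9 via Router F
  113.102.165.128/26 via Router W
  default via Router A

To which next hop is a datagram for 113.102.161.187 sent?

Routes whose prefix contains 113.102.161.187:
  0.0.0.0/0 (default, matches everything) -> Router A
  113.0.0.0/9 (113.0.0.0 - 113.127.255.255) -> Router F
  113.64.0.0/10 (113.64.0.0 - 113.127.255.255) -> Router Z
  113.102.0.0/15 (113.102.0.0 - 113.103.255.255) -> Router G
More-specific entries that do NOT match:
  113.102.161.32/27 (113.102.161.32 - 113.102.161.63) does not contain 113.102.161.187
  113.102.161.128/27 (113.102.161.128 - 113.102.161.159) does not contain 113.102.161.187
  113.102.165.128/26 (113.102.165.128 - 113.102.165.191) does not contain 113.102.161.187
  113.102.128.0/22 (113.102.128.0 - 113.102.131.255) does not contain 113.102.161.187
  113.102.168.0/21 (113.102.168.0 - 113.102.175.255) does not contain 113.102.161.187
  113.100.128.0/17 (113.100.128.0 - 113.100.255.255) does not contain 113.102.161.187
Longest matching prefix is /15 -> next hop Router G.

Router G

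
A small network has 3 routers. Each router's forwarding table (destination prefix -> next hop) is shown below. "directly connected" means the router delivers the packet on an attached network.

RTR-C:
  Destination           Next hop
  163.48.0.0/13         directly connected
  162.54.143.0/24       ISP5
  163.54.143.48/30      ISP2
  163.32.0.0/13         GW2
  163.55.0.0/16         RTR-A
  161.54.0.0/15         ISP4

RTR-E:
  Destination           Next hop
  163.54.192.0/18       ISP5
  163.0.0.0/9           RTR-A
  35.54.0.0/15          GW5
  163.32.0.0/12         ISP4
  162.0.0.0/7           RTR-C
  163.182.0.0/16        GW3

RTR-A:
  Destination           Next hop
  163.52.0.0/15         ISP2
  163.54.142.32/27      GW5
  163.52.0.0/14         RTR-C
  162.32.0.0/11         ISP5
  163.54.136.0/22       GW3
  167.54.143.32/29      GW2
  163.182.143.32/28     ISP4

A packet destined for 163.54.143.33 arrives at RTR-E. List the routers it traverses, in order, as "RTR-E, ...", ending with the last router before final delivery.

RTR-E, RTR-A, RTR-C

At RTR-E: longest match for 163.54.143.33 is 163.0.0.0/9 -> RTR-A
At RTR-A: longest match for 163.54.143.33 is 163.52.0.0/14 -> RTR-C
At RTR-C: longest match for 163.54.143.33 is 163.48.0.0/13 -> directly connected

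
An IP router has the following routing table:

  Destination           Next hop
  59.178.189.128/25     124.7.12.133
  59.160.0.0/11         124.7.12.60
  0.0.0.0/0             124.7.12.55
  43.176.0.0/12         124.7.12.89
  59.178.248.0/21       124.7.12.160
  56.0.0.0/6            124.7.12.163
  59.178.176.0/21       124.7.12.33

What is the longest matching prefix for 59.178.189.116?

59.160.0.0/11

Entries matching 59.178.189.116:
  0.0.0.0/0 (default, matches everything)
  56.0.0.0/6 (56.0.0.0 - 59.255.255.255)
  59.160.0.0/11 (59.160.0.0 - 59.191.255.255)
Most specific is 59.160.0.0/11.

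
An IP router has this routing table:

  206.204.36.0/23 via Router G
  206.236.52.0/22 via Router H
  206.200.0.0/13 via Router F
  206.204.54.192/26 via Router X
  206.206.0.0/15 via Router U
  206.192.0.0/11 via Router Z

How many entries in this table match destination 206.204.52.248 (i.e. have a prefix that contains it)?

Prefixes containing 206.204.52.248:
  206.192.0.0/11 (206.192.0.0 - 206.223.255.255)
  206.200.0.0/13 (206.200.0.0 - 206.207.255.255)
Total matching entries: 2.

2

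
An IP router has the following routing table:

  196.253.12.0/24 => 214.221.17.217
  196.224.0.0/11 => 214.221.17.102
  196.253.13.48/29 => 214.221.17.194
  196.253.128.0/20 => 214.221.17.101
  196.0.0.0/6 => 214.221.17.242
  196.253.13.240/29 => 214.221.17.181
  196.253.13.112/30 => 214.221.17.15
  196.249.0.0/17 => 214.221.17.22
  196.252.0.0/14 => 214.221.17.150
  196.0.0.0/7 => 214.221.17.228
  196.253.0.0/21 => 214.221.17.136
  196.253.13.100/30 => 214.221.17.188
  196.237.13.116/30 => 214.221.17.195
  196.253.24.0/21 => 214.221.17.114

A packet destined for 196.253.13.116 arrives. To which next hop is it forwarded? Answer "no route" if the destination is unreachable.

214.221.17.150

Routes whose prefix contains 196.253.13.116:
  196.0.0.0/6 (196.0.0.0 - 199.255.255.255) -> 214.221.17.242
  196.0.0.0/7 (196.0.0.0 - 197.255.255.255) -> 214.221.17.228
  196.224.0.0/11 (196.224.0.0 - 196.255.255.255) -> 214.221.17.102
  196.252.0.0/14 (196.252.0.0 - 196.255.255.255) -> 214.221.17.150
More-specific entries that do NOT match:
  196.253.13.112/30 (196.253.13.112 - 196.253.13.115) does not contain 196.253.13.116
  196.253.13.100/30 (196.253.13.100 - 196.253.13.103) does not contain 196.253.13.116
  196.237.13.116/30 (196.237.13.116 - 196.237.13.119) does not contain 196.253.13.116
  196.253.13.48/29 (196.253.13.48 - 196.253.13.55) does not contain 196.253.13.116
  196.253.13.240/29 (196.253.13.240 - 196.253.13.247) does not contain 196.253.13.116
  196.253.12.0/24 (196.253.12.0 - 196.253.12.255) does not contain 196.253.13.116
  196.253.0.0/21 (196.253.0.0 - 196.253.7.255) does not contain 196.253.13.116
  196.253.24.0/21 (196.253.24.0 - 196.253.31.255) does not contain 196.253.13.116
  196.253.128.0/20 (196.253.128.0 - 196.253.143.255) does not contain 196.253.13.116
  196.249.0.0/17 (196.249.0.0 - 196.249.127.255) does not contain 196.253.13.116
Longest matching prefix is /14 -> next hop 214.221.17.150.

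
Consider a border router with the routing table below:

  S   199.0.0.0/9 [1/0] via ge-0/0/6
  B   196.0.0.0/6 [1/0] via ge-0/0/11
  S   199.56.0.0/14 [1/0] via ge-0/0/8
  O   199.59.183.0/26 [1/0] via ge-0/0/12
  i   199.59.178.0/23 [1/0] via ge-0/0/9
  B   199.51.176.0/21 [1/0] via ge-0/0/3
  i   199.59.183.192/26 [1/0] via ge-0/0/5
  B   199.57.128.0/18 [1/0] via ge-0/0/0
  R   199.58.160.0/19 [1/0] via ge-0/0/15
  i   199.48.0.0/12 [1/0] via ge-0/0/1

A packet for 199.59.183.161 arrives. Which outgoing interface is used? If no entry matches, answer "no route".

ge-0/0/8

Routes whose prefix contains 199.59.183.161:
  196.0.0.0/6 (196.0.0.0 - 199.255.255.255) -> ge-0/0/11
  199.0.0.0/9 (199.0.0.0 - 199.127.255.255) -> ge-0/0/6
  199.48.0.0/12 (199.48.0.0 - 199.63.255.255) -> ge-0/0/1
  199.56.0.0/14 (199.56.0.0 - 199.59.255.255) -> ge-0/0/8
More-specific entries that do NOT match:
  199.59.183.0/26 (199.59.183.0 - 199.59.183.63) does not contain 199.59.183.161
  199.59.183.192/26 (199.59.183.192 - 199.59.183.255) does not contain 199.59.183.161
  199.59.178.0/23 (199.59.178.0 - 199.59.179.255) does not contain 199.59.183.161
  199.51.176.0/21 (199.51.176.0 - 199.51.183.255) does not contain 199.59.183.161
  199.58.160.0/19 (199.58.160.0 - 199.58.191.255) does not contain 199.59.183.161
  199.57.128.0/18 (199.57.128.0 - 199.57.191.255) does not contain 199.59.183.161
Longest matching prefix is /14 -> interface ge-0/0/8.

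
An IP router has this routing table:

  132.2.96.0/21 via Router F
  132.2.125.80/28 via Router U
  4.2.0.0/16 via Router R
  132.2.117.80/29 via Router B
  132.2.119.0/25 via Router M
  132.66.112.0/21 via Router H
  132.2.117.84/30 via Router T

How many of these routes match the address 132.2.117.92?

No listed prefix contains 132.2.117.92.
Total matching entries: 0.

0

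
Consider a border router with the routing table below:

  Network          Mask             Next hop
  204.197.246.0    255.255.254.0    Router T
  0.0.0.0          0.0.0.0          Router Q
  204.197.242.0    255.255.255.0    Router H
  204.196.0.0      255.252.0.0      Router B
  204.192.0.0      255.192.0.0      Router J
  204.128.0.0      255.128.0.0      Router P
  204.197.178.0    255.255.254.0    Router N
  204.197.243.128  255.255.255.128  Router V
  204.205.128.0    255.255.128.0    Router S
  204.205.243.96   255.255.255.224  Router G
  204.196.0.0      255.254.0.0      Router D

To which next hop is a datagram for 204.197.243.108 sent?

Routes whose prefix contains 204.197.243.108:
  0.0.0.0/0 (default, matches everything) -> Router Q
  204.128.0.0/9 (204.128.0.0 - 204.255.255.255) -> Router P
  204.192.0.0/10 (204.192.0.0 - 204.255.255.255) -> Router J
  204.196.0.0/14 (204.196.0.0 - 204.199.255.255) -> Router B
  204.196.0.0/15 (204.196.0.0 - 204.197.255.255) -> Router D
More-specific entries that do NOT match:
  204.205.243.96/27 (204.205.243.96 - 204.205.243.127) does not contain 204.197.243.108
  204.197.243.128/25 (204.197.243.128 - 204.197.243.255) does not contain 204.197.243.108
  204.197.242.0/24 (204.197.242.0 - 204.197.242.255) does not contain 204.197.243.108
  204.197.246.0/23 (204.197.246.0 - 204.197.247.255) does not contain 204.197.243.108
  204.197.178.0/23 (204.197.178.0 - 204.197.179.255) does not contain 204.197.243.108
  204.205.128.0/17 (204.205.128.0 - 204.205.255.255) does not contain 204.197.243.108
Longest matching prefix is /15 -> next hop Router D.

Router D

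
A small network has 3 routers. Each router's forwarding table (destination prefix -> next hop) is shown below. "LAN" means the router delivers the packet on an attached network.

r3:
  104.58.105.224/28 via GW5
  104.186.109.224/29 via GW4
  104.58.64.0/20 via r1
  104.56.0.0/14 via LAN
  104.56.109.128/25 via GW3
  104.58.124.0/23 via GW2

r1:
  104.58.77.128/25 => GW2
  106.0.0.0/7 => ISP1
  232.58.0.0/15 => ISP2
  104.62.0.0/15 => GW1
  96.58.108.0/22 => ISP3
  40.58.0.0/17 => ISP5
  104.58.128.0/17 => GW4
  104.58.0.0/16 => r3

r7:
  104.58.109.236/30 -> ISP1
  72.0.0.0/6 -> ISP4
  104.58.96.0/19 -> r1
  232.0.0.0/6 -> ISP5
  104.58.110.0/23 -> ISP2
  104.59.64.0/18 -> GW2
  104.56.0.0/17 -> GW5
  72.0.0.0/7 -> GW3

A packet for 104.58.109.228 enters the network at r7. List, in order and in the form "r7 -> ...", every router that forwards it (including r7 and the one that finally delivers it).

At r7: longest match for 104.58.109.228 is 104.58.96.0/19 -> r1
At r1: longest match for 104.58.109.228 is 104.58.0.0/16 -> r3
At r3: longest match for 104.58.109.228 is 104.56.0.0/14 -> LAN

r7 -> r1 -> r3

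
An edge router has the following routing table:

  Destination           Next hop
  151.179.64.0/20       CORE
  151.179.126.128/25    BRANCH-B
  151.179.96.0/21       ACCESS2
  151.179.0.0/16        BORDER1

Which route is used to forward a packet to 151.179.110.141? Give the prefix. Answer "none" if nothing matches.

151.179.0.0/16

Entries matching 151.179.110.141:
  151.179.0.0/16 (151.179.0.0 - 151.179.255.255)
Most specific is 151.179.0.0/16.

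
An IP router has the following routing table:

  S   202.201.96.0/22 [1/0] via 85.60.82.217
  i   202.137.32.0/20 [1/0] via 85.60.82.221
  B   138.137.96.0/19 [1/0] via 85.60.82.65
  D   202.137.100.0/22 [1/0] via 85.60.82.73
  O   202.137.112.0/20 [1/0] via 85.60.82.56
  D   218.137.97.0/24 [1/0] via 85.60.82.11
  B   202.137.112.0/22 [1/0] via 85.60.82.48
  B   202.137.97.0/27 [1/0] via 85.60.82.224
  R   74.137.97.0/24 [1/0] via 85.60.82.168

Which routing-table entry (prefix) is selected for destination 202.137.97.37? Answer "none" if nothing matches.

202.137.97.37 is outside every listed prefix and there is no default route.

none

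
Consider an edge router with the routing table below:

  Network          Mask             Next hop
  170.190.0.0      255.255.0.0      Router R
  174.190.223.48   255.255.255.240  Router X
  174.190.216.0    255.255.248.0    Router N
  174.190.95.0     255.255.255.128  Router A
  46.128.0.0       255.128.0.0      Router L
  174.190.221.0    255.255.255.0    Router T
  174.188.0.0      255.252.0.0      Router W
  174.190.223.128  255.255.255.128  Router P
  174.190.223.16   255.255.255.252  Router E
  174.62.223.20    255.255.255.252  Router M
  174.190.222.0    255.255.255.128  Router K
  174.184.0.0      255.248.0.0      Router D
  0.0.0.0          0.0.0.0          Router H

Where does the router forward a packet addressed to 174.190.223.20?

Router N

Routes whose prefix contains 174.190.223.20:
  0.0.0.0/0 (default, matches everything) -> Router H
  174.184.0.0/13 (174.184.0.0 - 174.191.255.255) -> Router D
  174.188.0.0/14 (174.188.0.0 - 174.191.255.255) -> Router W
  174.190.216.0/21 (174.190.216.0 - 174.190.223.255) -> Router N
More-specific entries that do NOT match:
  174.190.223.16/30 (174.190.223.16 - 174.190.223.19) does not contain 174.190.223.20
  174.62.223.20/30 (174.62.223.20 - 174.62.223.23) does not contain 174.190.223.20
  174.190.223.48/28 (174.190.223.48 - 174.190.223.63) does not contain 174.190.223.20
  174.190.95.0/25 (174.190.95.0 - 174.190.95.127) does not contain 174.190.223.20
  174.190.223.128/25 (174.190.223.128 - 174.190.223.255) does not contain 174.190.223.20
  174.190.222.0/25 (174.190.222.0 - 174.190.222.127) does not contain 174.190.223.20
  174.190.221.0/24 (174.190.221.0 - 174.190.221.255) does not contain 174.190.223.20
Longest matching prefix is /21 -> next hop Router N.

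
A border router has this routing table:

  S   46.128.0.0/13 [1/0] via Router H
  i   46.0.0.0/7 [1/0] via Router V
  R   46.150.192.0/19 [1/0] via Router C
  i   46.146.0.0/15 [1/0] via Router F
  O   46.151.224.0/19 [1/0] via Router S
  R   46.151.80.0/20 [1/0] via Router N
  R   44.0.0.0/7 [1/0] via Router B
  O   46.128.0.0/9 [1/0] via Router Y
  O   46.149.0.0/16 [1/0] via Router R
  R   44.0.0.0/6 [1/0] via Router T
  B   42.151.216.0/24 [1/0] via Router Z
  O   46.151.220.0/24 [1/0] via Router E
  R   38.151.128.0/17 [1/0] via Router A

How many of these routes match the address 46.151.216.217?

3

Prefixes containing 46.151.216.217:
  44.0.0.0/6 (44.0.0.0 - 47.255.255.255)
  46.0.0.0/7 (46.0.0.0 - 47.255.255.255)
  46.128.0.0/9 (46.128.0.0 - 46.255.255.255)
Total matching entries: 3.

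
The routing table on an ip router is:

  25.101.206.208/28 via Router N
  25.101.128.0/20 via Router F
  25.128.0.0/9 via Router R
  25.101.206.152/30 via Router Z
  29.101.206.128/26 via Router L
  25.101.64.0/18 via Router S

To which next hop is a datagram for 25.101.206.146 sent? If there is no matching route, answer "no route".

no route

No entry's prefix contains 25.101.206.146; there is no default route.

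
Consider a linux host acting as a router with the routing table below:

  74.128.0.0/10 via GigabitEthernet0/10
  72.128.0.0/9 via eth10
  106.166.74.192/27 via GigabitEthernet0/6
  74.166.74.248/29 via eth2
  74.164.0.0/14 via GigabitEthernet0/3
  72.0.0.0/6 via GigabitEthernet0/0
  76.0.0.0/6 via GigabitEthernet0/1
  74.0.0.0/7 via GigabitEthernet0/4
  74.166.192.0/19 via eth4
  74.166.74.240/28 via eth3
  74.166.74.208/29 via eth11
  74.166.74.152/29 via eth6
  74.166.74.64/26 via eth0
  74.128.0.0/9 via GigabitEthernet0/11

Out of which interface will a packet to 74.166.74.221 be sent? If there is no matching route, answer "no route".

Routes whose prefix contains 74.166.74.221:
  72.0.0.0/6 (72.0.0.0 - 75.255.255.255) -> GigabitEthernet0/0
  74.0.0.0/7 (74.0.0.0 - 75.255.255.255) -> GigabitEthernet0/4
  74.128.0.0/9 (74.128.0.0 - 74.255.255.255) -> GigabitEthernet0/11
  74.128.0.0/10 (74.128.0.0 - 74.191.255.255) -> GigabitEthernet0/10
  74.164.0.0/14 (74.164.0.0 - 74.167.255.255) -> GigabitEthernet0/3
More-specific entries that do NOT match:
  74.166.74.248/29 (74.166.74.248 - 74.166.74.255) does not contain 74.166.74.221
  74.166.74.208/29 (74.166.74.208 - 74.166.74.215) does not contain 74.166.74.221
  74.166.74.152/29 (74.166.74.152 - 74.166.74.159) does not contain 74.166.74.221
  74.166.74.240/28 (74.166.74.240 - 74.166.74.255) does not contain 74.166.74.221
  106.166.74.192/27 (106.166.74.192 - 106.166.74.223) does not contain 74.166.74.221
  74.166.74.64/26 (74.166.74.64 - 74.166.74.127) does not contain 74.166.74.221
  74.166.192.0/19 (74.166.192.0 - 74.166.223.255) does not contain 74.166.74.221
Longest matching prefix is /14 -> interface GigabitEthernet0/3.

GigabitEthernet0/3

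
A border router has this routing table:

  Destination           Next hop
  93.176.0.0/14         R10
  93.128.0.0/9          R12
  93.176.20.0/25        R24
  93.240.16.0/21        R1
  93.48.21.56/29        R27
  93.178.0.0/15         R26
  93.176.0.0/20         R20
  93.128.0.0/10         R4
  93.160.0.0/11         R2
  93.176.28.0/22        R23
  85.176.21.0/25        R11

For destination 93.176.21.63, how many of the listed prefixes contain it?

Prefixes containing 93.176.21.63:
  93.128.0.0/9 (93.128.0.0 - 93.255.255.255)
  93.128.0.0/10 (93.128.0.0 - 93.191.255.255)
  93.160.0.0/11 (93.160.0.0 - 93.191.255.255)
  93.176.0.0/14 (93.176.0.0 - 93.179.255.255)
Total matching entries: 4.

4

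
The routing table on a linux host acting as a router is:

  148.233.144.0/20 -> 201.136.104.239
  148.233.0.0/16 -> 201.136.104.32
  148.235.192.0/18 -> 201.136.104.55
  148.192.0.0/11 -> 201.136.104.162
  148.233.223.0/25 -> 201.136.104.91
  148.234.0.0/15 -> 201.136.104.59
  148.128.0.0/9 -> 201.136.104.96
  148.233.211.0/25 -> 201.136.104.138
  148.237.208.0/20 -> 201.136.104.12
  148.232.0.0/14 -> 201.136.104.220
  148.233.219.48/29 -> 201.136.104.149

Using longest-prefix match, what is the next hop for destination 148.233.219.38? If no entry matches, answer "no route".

Routes whose prefix contains 148.233.219.38:
  148.128.0.0/9 (148.128.0.0 - 148.255.255.255) -> 201.136.104.96
  148.232.0.0/14 (148.232.0.0 - 148.235.255.255) -> 201.136.104.220
  148.233.0.0/16 (148.233.0.0 - 148.233.255.255) -> 201.136.104.32
More-specific entries that do NOT match:
  148.233.219.48/29 (148.233.219.48 - 148.233.219.55) does not contain 148.233.219.38
  148.233.223.0/25 (148.233.223.0 - 148.233.223.127) does not contain 148.233.219.38
  148.233.211.0/25 (148.233.211.0 - 148.233.211.127) does not contain 148.233.219.38
  148.233.144.0/20 (148.233.144.0 - 148.233.159.255) does not contain 148.233.219.38
  148.237.208.0/20 (148.237.208.0 - 148.237.223.255) does not contain 148.233.219.38
  148.235.192.0/18 (148.235.192.0 - 148.235.255.255) does not contain 148.233.219.38
Longest matching prefix is /16 -> next hop 201.136.104.32.

201.136.104.32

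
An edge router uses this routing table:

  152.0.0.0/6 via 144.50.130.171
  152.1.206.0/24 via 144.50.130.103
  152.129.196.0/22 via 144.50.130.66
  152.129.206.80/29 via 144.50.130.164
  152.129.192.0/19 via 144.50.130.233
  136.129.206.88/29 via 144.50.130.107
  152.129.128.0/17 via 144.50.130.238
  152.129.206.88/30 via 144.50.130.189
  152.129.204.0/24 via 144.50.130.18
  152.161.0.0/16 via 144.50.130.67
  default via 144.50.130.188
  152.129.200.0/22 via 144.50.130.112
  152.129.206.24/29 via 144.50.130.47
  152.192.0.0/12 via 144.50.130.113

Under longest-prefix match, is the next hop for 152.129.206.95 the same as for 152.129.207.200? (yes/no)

yes

152.129.206.95: longest match 152.129.192.0/19 -> 144.50.130.233
152.129.207.200: longest match 152.129.192.0/19 -> 144.50.130.233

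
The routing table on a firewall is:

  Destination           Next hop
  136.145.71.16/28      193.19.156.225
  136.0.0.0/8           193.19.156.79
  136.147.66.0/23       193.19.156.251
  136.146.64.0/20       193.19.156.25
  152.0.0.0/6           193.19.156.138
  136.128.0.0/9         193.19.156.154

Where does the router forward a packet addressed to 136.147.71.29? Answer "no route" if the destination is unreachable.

193.19.156.154

Routes whose prefix contains 136.147.71.29:
  136.0.0.0/8 (136.0.0.0 - 136.255.255.255) -> 193.19.156.79
  136.128.0.0/9 (136.128.0.0 - 136.255.255.255) -> 193.19.156.154
More-specific entries that do NOT match:
  136.145.71.16/28 (136.145.71.16 - 136.145.71.31) does not contain 136.147.71.29
  136.147.66.0/23 (136.147.66.0 - 136.147.67.255) does not contain 136.147.71.29
  136.146.64.0/20 (136.146.64.0 - 136.146.79.255) does not contain 136.147.71.29
Longest matching prefix is /9 -> next hop 193.19.156.154.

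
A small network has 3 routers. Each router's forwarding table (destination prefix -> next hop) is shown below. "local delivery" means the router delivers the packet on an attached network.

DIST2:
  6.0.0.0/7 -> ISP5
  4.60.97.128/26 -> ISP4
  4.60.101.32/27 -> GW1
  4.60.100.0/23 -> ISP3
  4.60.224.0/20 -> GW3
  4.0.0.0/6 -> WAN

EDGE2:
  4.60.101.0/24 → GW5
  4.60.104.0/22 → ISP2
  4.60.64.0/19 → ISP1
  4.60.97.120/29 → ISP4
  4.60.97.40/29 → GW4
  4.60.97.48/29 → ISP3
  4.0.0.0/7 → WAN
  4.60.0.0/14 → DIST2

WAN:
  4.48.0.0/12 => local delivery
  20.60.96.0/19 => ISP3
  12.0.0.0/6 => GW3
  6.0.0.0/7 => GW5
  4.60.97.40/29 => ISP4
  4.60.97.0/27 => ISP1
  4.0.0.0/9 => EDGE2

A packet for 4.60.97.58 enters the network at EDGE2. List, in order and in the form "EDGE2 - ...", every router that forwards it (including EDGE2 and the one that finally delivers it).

EDGE2 - DIST2 - WAN

At EDGE2: longest match for 4.60.97.58 is 4.60.0.0/14 -> DIST2
At DIST2: longest match for 4.60.97.58 is 4.0.0.0/6 -> WAN
At WAN: longest match for 4.60.97.58 is 4.48.0.0/12 -> local delivery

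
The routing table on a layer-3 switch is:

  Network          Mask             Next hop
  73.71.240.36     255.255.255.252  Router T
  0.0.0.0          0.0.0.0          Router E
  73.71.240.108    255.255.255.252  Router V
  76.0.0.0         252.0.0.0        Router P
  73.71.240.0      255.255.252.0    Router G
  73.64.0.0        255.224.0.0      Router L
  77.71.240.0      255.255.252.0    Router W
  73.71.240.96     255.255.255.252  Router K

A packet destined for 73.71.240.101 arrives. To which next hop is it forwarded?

Router G

Routes whose prefix contains 73.71.240.101:
  0.0.0.0/0 (default, matches everything) -> Router E
  73.64.0.0/11 (73.64.0.0 - 73.95.255.255) -> Router L
  73.71.240.0/22 (73.71.240.0 - 73.71.243.255) -> Router G
More-specific entries that do NOT match:
  73.71.240.36/30 (73.71.240.36 - 73.71.240.39) does not contain 73.71.240.101
  73.71.240.108/30 (73.71.240.108 - 73.71.240.111) does not contain 73.71.240.101
  73.71.240.96/30 (73.71.240.96 - 73.71.240.99) does not contain 73.71.240.101
Longest matching prefix is /22 -> next hop Router G.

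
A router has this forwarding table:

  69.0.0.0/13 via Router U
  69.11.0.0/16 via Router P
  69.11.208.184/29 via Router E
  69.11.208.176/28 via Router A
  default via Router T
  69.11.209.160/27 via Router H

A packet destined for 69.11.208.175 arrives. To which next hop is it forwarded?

Routes whose prefix contains 69.11.208.175:
  0.0.0.0/0 (default, matches everything) -> Router T
  69.11.0.0/16 (69.11.0.0 - 69.11.255.255) -> Router P
More-specific entries that do NOT match:
  69.11.208.184/29 (69.11.208.184 - 69.11.208.191) does not contain 69.11.208.175
  69.11.208.176/28 (69.11.208.176 - 69.11.208.191) does not contain 69.11.208.175
  69.11.209.160/27 (69.11.209.160 - 69.11.209.191) does not contain 69.11.208.175
Longest matching prefix is /16 -> next hop Router P.

Router P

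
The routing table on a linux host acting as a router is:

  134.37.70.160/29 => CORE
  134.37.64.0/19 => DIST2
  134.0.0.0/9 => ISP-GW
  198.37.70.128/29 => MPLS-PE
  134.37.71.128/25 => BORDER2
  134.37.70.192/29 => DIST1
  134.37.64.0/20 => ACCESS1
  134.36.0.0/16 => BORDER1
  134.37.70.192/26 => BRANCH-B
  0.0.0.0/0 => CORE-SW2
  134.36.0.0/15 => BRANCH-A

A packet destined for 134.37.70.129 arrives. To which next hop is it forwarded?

ACCESS1

Routes whose prefix contains 134.37.70.129:
  0.0.0.0/0 (default, matches everything) -> CORE-SW2
  134.0.0.0/9 (134.0.0.0 - 134.127.255.255) -> ISP-GW
  134.36.0.0/15 (134.36.0.0 - 134.37.255.255) -> BRANCH-A
  134.37.64.0/19 (134.37.64.0 - 134.37.95.255) -> DIST2
  134.37.64.0/20 (134.37.64.0 - 134.37.79.255) -> ACCESS1
More-specific entries that do NOT match:
  134.37.70.160/29 (134.37.70.160 - 134.37.70.167) does not contain 134.37.70.129
  198.37.70.128/29 (198.37.70.128 - 198.37.70.135) does not contain 134.37.70.129
  134.37.70.192/29 (134.37.70.192 - 134.37.70.199) does not contain 134.37.70.129
  134.37.70.192/26 (134.37.70.192 - 134.37.70.255) does not contain 134.37.70.129
  134.37.71.128/25 (134.37.71.128 - 134.37.71.255) does not contain 134.37.70.129
Longest matching prefix is /20 -> next hop ACCESS1.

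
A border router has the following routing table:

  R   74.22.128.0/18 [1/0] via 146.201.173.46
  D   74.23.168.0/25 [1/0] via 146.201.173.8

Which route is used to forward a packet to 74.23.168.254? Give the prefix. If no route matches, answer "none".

none

74.23.168.254 is outside every listed prefix and there is no default route.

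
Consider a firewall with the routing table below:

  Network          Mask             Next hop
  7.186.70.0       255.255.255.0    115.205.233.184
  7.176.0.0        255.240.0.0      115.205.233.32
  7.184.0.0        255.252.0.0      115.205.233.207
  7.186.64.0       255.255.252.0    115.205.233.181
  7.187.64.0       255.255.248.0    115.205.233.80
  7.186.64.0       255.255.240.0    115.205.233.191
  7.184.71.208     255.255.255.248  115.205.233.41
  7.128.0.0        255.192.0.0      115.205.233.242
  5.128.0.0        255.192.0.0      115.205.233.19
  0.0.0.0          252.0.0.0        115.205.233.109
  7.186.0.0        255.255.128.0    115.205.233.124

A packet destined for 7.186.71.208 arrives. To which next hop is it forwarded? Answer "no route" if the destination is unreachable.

115.205.233.191

Routes whose prefix contains 7.186.71.208:
  7.128.0.0/10 (7.128.0.0 - 7.191.255.255) -> 115.205.233.242
  7.176.0.0/12 (7.176.0.0 - 7.191.255.255) -> 115.205.233.32
  7.184.0.0/14 (7.184.0.0 - 7.187.255.255) -> 115.205.233.207
  7.186.0.0/17 (7.186.0.0 - 7.186.127.255) -> 115.205.233.124
  7.186.64.0/20 (7.186.64.0 - 7.186.79.255) -> 115.205.233.191
More-specific entries that do NOT match:
  7.184.71.208/29 (7.184.71.208 - 7.184.71.215) does not contain 7.186.71.208
  7.186.70.0/24 (7.186.70.0 - 7.186.70.255) does not contain 7.186.71.208
  7.186.64.0/22 (7.186.64.0 - 7.186.67.255) does not contain 7.186.71.208
  7.187.64.0/21 (7.187.64.0 - 7.187.71.255) does not contain 7.186.71.208
Longest matching prefix is /20 -> next hop 115.205.233.191.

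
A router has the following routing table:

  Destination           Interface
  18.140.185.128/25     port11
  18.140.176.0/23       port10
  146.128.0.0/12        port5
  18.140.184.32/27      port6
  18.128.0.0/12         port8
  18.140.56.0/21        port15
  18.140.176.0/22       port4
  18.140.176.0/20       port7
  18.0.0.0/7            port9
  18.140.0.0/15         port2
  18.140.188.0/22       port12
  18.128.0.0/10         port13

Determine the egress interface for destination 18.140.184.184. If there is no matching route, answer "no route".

port7

Routes whose prefix contains 18.140.184.184:
  18.0.0.0/7 (18.0.0.0 - 19.255.255.255) -> port9
  18.128.0.0/10 (18.128.0.0 - 18.191.255.255) -> port13
  18.128.0.0/12 (18.128.0.0 - 18.143.255.255) -> port8
  18.140.0.0/15 (18.140.0.0 - 18.141.255.255) -> port2
  18.140.176.0/20 (18.140.176.0 - 18.140.191.255) -> port7
More-specific entries that do NOT match:
  18.140.184.32/27 (18.140.184.32 - 18.140.184.63) does not contain 18.140.184.184
  18.140.185.128/25 (18.140.185.128 - 18.140.185.255) does not contain 18.140.184.184
  18.140.176.0/23 (18.140.176.0 - 18.140.177.255) does not contain 18.140.184.184
  18.140.176.0/22 (18.140.176.0 - 18.140.179.255) does not contain 18.140.184.184
  18.140.188.0/22 (18.140.188.0 - 18.140.191.255) does not contain 18.140.184.184
  18.140.56.0/21 (18.140.56.0 - 18.140.63.255) does not contain 18.140.184.184
Longest matching prefix is /20 -> interface port7.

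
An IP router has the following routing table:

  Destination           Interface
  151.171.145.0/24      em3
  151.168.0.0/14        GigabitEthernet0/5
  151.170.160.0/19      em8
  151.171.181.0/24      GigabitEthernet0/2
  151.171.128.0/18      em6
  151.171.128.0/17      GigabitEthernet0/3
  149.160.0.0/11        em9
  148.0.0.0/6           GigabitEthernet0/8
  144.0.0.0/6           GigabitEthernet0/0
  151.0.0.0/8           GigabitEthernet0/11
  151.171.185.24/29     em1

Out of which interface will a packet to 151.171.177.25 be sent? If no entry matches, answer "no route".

em6

Routes whose prefix contains 151.171.177.25:
  148.0.0.0/6 (148.0.0.0 - 151.255.255.255) -> GigabitEthernet0/8
  151.0.0.0/8 (151.0.0.0 - 151.255.255.255) -> GigabitEthernet0/11
  151.168.0.0/14 (151.168.0.0 - 151.171.255.255) -> GigabitEthernet0/5
  151.171.128.0/17 (151.171.128.0 - 151.171.255.255) -> GigabitEthernet0/3
  151.171.128.0/18 (151.171.128.0 - 151.171.191.255) -> em6
More-specific entries that do NOT match:
  151.171.185.24/29 (151.171.185.24 - 151.171.185.31) does not contain 151.171.177.25
  151.171.145.0/24 (151.171.145.0 - 151.171.145.255) does not contain 151.171.177.25
  151.171.181.0/24 (151.171.181.0 - 151.171.181.255) does not contain 151.171.177.25
  151.170.160.0/19 (151.170.160.0 - 151.170.191.255) does not contain 151.171.177.25
Longest matching prefix is /18 -> interface em6.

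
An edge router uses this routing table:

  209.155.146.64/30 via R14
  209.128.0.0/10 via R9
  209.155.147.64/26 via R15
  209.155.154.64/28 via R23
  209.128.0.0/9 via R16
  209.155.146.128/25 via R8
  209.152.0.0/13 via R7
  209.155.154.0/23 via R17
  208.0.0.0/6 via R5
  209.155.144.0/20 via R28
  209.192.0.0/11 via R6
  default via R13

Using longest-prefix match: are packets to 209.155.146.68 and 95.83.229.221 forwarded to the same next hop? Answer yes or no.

209.155.146.68: longest match 209.155.144.0/20 -> R28
95.83.229.221: longest match 0.0.0.0/0 -> R13

no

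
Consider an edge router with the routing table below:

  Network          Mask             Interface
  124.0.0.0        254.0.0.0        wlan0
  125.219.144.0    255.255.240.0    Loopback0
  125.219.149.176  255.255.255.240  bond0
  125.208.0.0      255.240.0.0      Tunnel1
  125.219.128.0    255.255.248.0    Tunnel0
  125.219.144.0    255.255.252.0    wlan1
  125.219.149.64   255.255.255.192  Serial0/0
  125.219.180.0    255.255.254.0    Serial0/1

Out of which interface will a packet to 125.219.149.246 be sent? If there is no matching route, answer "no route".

Loopback0

Routes whose prefix contains 125.219.149.246:
  124.0.0.0/7 (124.0.0.0 - 125.255.255.255) -> wlan0
  125.208.0.0/12 (125.208.0.0 - 125.223.255.255) -> Tunnel1
  125.219.144.0/20 (125.219.144.0 - 125.219.159.255) -> Loopback0
More-specific entries that do NOT match:
  125.219.149.176/28 (125.219.149.176 - 125.219.149.191) does not contain 125.219.149.246
  125.219.149.64/26 (125.219.149.64 - 125.219.149.127) does not contain 125.219.149.246
  125.219.180.0/23 (125.219.180.0 - 125.219.181.255) does not contain 125.219.149.246
  125.219.144.0/22 (125.219.144.0 - 125.219.147.255) does not contain 125.219.149.246
  125.219.128.0/21 (125.219.128.0 - 125.219.135.255) does not contain 125.219.149.246
Longest matching prefix is /20 -> interface Loopback0.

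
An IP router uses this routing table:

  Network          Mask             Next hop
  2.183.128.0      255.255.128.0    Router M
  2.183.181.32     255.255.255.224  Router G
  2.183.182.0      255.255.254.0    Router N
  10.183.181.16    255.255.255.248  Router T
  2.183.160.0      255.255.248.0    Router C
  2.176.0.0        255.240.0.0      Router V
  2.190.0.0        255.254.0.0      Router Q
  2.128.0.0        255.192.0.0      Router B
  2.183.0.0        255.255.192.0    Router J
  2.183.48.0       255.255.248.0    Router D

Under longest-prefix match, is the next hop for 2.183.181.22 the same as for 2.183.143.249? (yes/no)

2.183.181.22: longest match 2.183.128.0/17 -> Router M
2.183.143.249: longest match 2.183.128.0/17 -> Router M

yes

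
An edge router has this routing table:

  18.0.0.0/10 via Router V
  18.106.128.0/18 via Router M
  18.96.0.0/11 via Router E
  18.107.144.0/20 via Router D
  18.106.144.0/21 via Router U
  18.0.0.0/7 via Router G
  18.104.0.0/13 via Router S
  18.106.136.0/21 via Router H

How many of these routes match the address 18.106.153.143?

Prefixes containing 18.106.153.143:
  18.0.0.0/7 (18.0.0.0 - 19.255.255.255)
  18.96.0.0/11 (18.96.0.0 - 18.127.255.255)
  18.104.0.0/13 (18.104.0.0 - 18.111.255.255)
  18.106.128.0/18 (18.106.128.0 - 18.106.191.255)
Total matching entries: 4.

4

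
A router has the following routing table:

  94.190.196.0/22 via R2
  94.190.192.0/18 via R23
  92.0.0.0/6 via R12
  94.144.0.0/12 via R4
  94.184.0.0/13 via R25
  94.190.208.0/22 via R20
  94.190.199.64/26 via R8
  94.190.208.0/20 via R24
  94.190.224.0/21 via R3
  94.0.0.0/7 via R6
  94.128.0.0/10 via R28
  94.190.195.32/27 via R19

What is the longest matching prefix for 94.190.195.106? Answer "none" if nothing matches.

94.190.192.0/18

Entries matching 94.190.195.106:
  92.0.0.0/6 (92.0.0.0 - 95.255.255.255)
  94.0.0.0/7 (94.0.0.0 - 95.255.255.255)
  94.128.0.0/10 (94.128.0.0 - 94.191.255.255)
  94.184.0.0/13 (94.184.0.0 - 94.191.255.255)
  94.190.192.0/18 (94.190.192.0 - 94.190.255.255)
Most specific is 94.190.192.0/18.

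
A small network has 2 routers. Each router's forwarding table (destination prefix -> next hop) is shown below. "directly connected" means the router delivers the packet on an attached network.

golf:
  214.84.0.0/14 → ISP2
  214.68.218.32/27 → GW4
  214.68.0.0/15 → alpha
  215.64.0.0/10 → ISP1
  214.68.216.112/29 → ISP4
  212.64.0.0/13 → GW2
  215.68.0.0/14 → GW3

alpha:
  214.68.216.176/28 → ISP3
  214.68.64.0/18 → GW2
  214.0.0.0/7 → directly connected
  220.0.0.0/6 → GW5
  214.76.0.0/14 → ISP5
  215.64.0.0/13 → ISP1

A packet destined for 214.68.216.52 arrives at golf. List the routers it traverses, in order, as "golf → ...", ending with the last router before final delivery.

golf → alpha

At golf: longest match for 214.68.216.52 is 214.68.0.0/15 -> alpha
At alpha: longest match for 214.68.216.52 is 214.0.0.0/7 -> directly connected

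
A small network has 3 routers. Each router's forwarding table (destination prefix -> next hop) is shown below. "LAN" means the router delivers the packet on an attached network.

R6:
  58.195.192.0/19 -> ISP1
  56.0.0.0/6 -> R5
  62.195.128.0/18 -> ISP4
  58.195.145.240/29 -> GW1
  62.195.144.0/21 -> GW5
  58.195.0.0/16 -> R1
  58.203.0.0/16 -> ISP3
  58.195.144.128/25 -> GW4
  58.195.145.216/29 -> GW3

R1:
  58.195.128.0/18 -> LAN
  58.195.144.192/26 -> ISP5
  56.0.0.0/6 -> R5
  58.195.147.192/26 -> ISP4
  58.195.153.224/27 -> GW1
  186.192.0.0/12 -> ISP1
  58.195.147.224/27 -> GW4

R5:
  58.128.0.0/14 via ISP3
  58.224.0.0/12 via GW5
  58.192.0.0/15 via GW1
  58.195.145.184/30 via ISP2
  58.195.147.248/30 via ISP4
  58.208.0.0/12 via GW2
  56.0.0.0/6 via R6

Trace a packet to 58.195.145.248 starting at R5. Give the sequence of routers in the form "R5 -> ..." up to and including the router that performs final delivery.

R5 -> R6 -> R1

At R5: longest match for 58.195.145.248 is 56.0.0.0/6 -> R6
At R6: longest match for 58.195.145.248 is 58.195.0.0/16 -> R1
At R1: longest match for 58.195.145.248 is 58.195.128.0/18 -> LAN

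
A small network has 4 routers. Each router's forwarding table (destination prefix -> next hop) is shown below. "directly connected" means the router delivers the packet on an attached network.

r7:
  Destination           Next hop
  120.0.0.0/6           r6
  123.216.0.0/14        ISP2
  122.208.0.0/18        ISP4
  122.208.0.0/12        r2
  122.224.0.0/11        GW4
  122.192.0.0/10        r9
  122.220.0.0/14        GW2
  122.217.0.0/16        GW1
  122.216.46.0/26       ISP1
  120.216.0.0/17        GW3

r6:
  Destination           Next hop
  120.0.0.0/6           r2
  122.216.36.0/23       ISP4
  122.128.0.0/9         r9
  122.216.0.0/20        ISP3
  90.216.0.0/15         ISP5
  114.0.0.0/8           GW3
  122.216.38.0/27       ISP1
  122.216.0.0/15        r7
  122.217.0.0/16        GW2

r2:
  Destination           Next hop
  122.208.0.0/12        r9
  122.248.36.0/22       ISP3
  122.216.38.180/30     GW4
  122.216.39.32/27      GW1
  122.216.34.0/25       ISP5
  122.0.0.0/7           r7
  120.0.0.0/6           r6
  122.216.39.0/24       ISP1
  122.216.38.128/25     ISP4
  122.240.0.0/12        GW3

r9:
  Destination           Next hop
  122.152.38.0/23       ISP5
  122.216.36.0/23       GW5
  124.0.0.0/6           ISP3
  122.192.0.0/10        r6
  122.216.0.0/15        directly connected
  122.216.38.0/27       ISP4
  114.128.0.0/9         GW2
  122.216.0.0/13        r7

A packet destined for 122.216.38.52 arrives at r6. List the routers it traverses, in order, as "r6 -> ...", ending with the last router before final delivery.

At r6: longest match for 122.216.38.52 is 122.216.0.0/15 -> r7
At r7: longest match for 122.216.38.52 is 122.208.0.0/12 -> r2
At r2: longest match for 122.216.38.52 is 122.208.0.0/12 -> r9
At r9: longest match for 122.216.38.52 is 122.216.0.0/15 -> directly connected

r6 -> r7 -> r2 -> r9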